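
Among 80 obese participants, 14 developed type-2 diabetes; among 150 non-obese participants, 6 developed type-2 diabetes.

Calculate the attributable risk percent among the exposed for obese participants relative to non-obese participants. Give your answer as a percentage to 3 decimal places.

risk, obese participants = 14/80 = 0.17500
risk, non-obese participants = 6/150 = 0.04000
AR% = (0.17500 − 0.04000) / 0.17500 = 0.7714 → 77.143%

77.143%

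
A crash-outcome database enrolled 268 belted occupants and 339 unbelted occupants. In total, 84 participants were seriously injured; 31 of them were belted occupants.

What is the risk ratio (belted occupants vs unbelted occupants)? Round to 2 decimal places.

belted occupants without the outcome: 268 − 31 = 237
unbelted occupants with the outcome: 84 − 31 = 53
unbelted occupants without the outcome: 339 − 53 = 286
risk, belted occupants = 31/268 = 0.1157
risk, unbelted occupants = 53/339 = 0.1563
RR = 0.1157 / 0.1563 = 0.74

RR: 0.74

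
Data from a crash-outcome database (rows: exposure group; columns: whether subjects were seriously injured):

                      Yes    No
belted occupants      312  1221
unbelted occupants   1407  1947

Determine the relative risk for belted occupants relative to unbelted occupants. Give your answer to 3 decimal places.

risk, belted occupants = 312/1533 = 0.2035
risk, unbelted occupants = 1407/3354 = 0.4195
RR = 0.2035 / 0.4195 = 0.485

0.485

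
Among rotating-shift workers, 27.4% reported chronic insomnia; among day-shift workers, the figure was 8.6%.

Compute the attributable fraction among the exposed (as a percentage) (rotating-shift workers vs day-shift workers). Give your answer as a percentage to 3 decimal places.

AR% = (0.2740 − 0.0860) / 0.2740 = 0.6861 → 68.613%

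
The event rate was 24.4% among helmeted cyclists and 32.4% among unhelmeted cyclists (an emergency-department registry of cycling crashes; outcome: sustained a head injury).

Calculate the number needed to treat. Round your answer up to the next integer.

absolute risk difference = 0.080000
1 / 0.080000 = 12.500 → round up → 13

13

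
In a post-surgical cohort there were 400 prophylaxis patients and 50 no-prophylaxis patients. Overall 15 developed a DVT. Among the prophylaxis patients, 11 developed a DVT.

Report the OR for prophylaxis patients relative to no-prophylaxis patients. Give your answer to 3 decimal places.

prophylaxis patients without the outcome: 400 − 11 = 389
no-prophylaxis patients with the outcome: 15 − 11 = 4
no-prophylaxis patients without the outcome: 50 − 4 = 46
odds, prophylaxis patients = 11/389 = 0.02828
odds, no-prophylaxis patients = 4/46 = 0.08696
OR = 0.02828 / 0.08696 = 0.325

0.325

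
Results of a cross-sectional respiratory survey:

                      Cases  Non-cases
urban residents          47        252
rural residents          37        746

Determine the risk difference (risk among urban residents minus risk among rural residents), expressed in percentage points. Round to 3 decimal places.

risk, urban residents = 47/299 = 0.15719
risk, rural residents = 37/783 = 0.04725
risk difference = 0.15719 − 0.04725 = 0.10994 → 10.994 percentage points

RD = 10.994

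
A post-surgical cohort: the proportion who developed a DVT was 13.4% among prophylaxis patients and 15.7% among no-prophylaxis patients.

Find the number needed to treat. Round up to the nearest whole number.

NNT = 44

absolute risk difference = 0.023000
1 / 0.023000 = 43.478 → round up → 44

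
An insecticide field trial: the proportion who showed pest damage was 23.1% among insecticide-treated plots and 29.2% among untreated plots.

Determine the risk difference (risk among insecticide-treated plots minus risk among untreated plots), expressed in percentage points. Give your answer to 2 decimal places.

-6.10

risk difference = 0.2310 − 0.2920 = -0.0610 → -6.10 percentage points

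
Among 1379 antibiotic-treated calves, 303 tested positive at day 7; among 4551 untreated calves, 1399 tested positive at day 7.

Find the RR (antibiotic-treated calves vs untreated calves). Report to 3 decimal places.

risk, antibiotic-treated calves = 303/1379 = 0.2197
risk, untreated calves = 1399/4551 = 0.3074
RR = 0.2197 / 0.3074 = 0.715

0.715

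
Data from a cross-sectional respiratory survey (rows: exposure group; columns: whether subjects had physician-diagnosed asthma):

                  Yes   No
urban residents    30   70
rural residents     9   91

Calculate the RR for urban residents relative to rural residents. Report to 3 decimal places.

risk, urban residents = 30/100 = 0.3000
risk, rural residents = 9/100 = 0.0900
RR = 0.3000 / 0.0900 = 3.333

3.333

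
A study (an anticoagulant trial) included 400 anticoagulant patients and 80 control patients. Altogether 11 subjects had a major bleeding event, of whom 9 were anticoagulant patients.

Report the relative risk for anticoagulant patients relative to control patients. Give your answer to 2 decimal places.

RR ≈ 0.90

anticoagulant patients without the outcome: 400 − 9 = 391
control patients with the outcome: 11 − 9 = 2
control patients without the outcome: 80 − 2 = 78
risk, anticoagulant patients = 9/400 = 0.02250
risk, control patients = 2/80 = 0.02500
RR = 0.02250 / 0.02500 = 0.90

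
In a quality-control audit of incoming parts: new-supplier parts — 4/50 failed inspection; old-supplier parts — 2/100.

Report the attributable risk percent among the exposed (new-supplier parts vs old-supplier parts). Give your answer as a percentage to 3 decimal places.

risk, new-supplier parts = 4/50 = 0.08000
risk, old-supplier parts = 2/100 = 0.02000
AR% = (0.08000 − 0.02000) / 0.08000 = 0.7500 → 75.000%

AR% = 75.000%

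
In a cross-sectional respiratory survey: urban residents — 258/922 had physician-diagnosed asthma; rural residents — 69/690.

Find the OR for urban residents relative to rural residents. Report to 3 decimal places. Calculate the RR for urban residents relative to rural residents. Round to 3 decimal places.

OR = 3.497; RR = 2.798

OR = (258 × 621) / (664 × 69) = 160218/45816 ≈ 3.497
risk, urban residents = 258/922 = 0.2798
risk, rural residents = 69/690 = 0.1000
RR = 0.2798 / 0.1000 = 2.798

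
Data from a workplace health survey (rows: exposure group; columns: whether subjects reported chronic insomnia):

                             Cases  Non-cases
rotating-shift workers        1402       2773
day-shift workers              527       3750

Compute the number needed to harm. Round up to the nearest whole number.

risk, rotating-shift workers = 1402/4175 = 0.335808
risk, day-shift workers = 527/4277 = 0.123217
absolute risk difference = 0.212591
1 / 0.212591 = 4.704 → round up → 5

5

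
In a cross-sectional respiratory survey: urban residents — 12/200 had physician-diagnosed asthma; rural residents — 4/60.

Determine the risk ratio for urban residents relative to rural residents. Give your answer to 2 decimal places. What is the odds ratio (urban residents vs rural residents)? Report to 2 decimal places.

RR = 0.90; OR = 0.89

risk, urban residents = 12/200 = 0.0600
risk, rural residents = 4/60 = 0.0667
RR = 0.0600 / 0.0667 = 0.90
OR = (12 × 56) / (188 × 4) = 672/752 ≈ 0.89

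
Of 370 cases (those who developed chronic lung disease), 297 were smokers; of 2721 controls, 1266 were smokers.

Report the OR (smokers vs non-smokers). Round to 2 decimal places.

OR = (297 × 1455) / (1266 × 73) = 432135/92418 ≈ 4.68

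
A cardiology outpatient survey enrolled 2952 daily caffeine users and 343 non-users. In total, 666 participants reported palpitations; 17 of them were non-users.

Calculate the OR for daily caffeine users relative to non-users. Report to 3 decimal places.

daily caffeine users with the outcome: 666 − 17 = 649
daily caffeine users without the outcome: 2952 − 649 = 2303
non-users without the outcome: 343 − 17 = 326
OR = (649 × 326) / (2303 × 17) = 211574/39151 ≈ 5.404

OR ≈ 5.404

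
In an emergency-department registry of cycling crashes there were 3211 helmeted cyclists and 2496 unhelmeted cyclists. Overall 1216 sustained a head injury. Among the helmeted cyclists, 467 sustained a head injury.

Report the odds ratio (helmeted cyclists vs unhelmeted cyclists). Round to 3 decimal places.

helmeted cyclists without the outcome: 3211 − 467 = 2744
unhelmeted cyclists with the outcome: 1216 − 467 = 749
unhelmeted cyclists without the outcome: 2496 − 749 = 1747
odds, helmeted cyclists = 467/2744 = 0.1702
odds, unhelmeted cyclists = 749/1747 = 0.4287
OR = 0.1702 / 0.4287 = 0.397

0.397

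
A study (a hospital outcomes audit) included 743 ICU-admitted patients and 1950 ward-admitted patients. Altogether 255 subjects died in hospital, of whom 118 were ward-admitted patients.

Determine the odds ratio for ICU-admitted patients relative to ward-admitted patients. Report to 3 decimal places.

3.510

ICU-admitted patients with the outcome: 255 − 118 = 137
ICU-admitted patients without the outcome: 743 − 137 = 606
ward-admitted patients without the outcome: 1950 − 118 = 1832
OR = (137 × 1832) / (606 × 118) = 250984/71508 ≈ 3.510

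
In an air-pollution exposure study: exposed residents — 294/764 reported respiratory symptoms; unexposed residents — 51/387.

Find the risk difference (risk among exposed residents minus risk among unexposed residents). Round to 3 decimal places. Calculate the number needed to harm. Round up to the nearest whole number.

risk, exposed residents = 294/764 = 0.3848
risk, unexposed residents = 51/387 = 0.1318
risk difference = 0.3848 − 0.1318 = 0.253
absolute risk difference = 0.253034
1 / 0.253034 = 3.952 → round up → 4

RD = 0.253; NNH = 4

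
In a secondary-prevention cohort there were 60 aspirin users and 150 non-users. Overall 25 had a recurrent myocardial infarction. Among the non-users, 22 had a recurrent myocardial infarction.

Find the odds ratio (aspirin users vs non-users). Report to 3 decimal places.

aspirin users with the outcome: 25 − 22 = 3
aspirin users without the outcome: 60 − 3 = 57
non-users without the outcome: 150 − 22 = 128
odds, aspirin users = 3/57 = 0.0526
odds, non-users = 22/128 = 0.1719
OR = 0.0526 / 0.1719 = 0.306

0.306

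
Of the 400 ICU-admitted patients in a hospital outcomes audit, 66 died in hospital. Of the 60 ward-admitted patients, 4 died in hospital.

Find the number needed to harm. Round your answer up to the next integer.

risk, ICU-admitted patients = 66/400 = 0.165000
risk, ward-admitted patients = 4/60 = 0.066667
absolute risk difference = 0.098333
1 / 0.098333 = 10.170 → round up → 11

11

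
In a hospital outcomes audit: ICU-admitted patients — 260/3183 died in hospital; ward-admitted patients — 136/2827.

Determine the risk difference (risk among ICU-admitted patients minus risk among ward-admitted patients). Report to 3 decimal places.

risk, ICU-admitted patients = 260/3183 = 0.08168
risk, ward-admitted patients = 136/2827 = 0.04811
risk difference = 0.08168 − 0.04811 = 0.034

0.034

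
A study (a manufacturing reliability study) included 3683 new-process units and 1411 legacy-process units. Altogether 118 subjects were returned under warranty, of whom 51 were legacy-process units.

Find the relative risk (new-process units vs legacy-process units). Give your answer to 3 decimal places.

RR ≈ 0.503

new-process units with the outcome: 118 − 51 = 67
new-process units without the outcome: 3683 − 67 = 3616
legacy-process units without the outcome: 1411 − 51 = 1360
risk, new-process units = 67/3683 = 0.01819
risk, legacy-process units = 51/1411 = 0.03614
RR = 0.01819 / 0.03614 = 0.503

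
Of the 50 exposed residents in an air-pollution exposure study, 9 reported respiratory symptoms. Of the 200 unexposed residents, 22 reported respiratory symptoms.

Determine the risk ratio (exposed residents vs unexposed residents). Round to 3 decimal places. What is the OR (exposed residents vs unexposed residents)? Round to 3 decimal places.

risk, exposed residents = 9/50 = 0.1800
risk, unexposed residents = 22/200 = 0.1100
RR = 0.1800 / 0.1100 = 1.636
OR = (9 × 178) / (41 × 22) = 1602/902 ≈ 1.776

RR = 1.636; OR = 1.776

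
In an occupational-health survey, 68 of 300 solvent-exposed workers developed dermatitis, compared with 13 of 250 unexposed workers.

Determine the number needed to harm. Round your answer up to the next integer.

6

risk, solvent-exposed workers = 68/300 = 0.226667
risk, unexposed workers = 13/250 = 0.052000
absolute risk difference = 0.174667
1 / 0.174667 = 5.725 → round up → 6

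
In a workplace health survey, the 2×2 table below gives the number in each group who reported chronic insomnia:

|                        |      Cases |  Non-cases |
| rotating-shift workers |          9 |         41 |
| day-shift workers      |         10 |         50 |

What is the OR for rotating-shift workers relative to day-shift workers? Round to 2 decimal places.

OR = (9 × 50) / (41 × 10) = 450/410 ≈ 1.10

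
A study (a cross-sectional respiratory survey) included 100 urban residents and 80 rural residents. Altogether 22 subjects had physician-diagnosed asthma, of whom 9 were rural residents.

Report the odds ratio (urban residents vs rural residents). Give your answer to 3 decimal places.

urban residents with the outcome: 22 − 9 = 13
urban residents without the outcome: 100 − 13 = 87
rural residents without the outcome: 80 − 9 = 71
OR = (13 × 71) / (87 × 9) = 923/783 ≈ 1.179

1.179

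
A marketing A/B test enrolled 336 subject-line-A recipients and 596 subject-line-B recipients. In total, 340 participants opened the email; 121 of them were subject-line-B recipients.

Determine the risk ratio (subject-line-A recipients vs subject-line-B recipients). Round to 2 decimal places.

3.21

subject-line-A recipients with the outcome: 340 − 121 = 219
subject-line-A recipients without the outcome: 336 − 219 = 117
subject-line-B recipients without the outcome: 596 − 121 = 475
risk, subject-line-A recipients = 219/336 = 0.6518
risk, subject-line-B recipients = 121/596 = 0.2030
RR = 0.6518 / 0.2030 = 3.21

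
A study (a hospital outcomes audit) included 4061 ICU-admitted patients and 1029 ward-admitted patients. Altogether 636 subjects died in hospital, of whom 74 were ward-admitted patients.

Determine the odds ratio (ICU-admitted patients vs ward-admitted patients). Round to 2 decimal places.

ICU-admitted patients with the outcome: 636 − 74 = 562
ICU-admitted patients without the outcome: 4061 − 562 = 3499
ward-admitted patients without the outcome: 1029 − 74 = 955
odds, ICU-admitted patients = 562/3499 = 0.1606
odds, ward-admitted patients = 74/955 = 0.0775
OR = 0.1606 / 0.0775 = 2.07

OR ≈ 2.07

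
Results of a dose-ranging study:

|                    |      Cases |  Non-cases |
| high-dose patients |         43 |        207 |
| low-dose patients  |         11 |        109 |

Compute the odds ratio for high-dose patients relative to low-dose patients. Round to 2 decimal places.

OR = (43 × 109) / (207 × 11) = 4687/2277 ≈ 2.06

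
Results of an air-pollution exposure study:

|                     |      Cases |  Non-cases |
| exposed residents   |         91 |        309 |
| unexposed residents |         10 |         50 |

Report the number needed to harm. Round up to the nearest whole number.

risk, exposed residents = 91/400 = 0.227500
risk, unexposed residents = 10/60 = 0.166667
absolute risk difference = 0.060833
1 / 0.060833 = 16.438 → round up → 17

NNH: 17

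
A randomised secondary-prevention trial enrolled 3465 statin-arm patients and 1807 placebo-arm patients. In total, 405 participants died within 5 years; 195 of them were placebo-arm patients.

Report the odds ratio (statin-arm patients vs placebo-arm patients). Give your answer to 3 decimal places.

0.533

statin-arm patients with the outcome: 405 − 195 = 210
statin-arm patients without the outcome: 3465 − 210 = 3255
placebo-arm patients without the outcome: 1807 − 195 = 1612
OR = (210 × 1612) / (3255 × 195) = 338520/634725 ≈ 0.533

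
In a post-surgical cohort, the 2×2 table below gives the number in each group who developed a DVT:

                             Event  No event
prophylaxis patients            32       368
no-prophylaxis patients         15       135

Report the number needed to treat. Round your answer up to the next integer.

risk, prophylaxis patients = 32/400 = 0.080000
risk, no-prophylaxis patients = 15/150 = 0.100000
absolute risk difference = 0.020000
1 / 0.020000 = 50.000 → round up → 50

50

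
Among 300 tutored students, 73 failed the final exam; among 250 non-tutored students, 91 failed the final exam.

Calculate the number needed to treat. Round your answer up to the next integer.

risk, tutored students = 73/300 = 0.243333
risk, non-tutored students = 91/250 = 0.364000
absolute risk difference = 0.120667
1 / 0.120667 = 8.287 → round up → 9

NNT = 9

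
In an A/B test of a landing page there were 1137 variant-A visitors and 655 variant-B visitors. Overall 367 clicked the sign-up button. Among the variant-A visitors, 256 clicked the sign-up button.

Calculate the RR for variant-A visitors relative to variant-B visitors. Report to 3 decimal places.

1.329

variant-A visitors without the outcome: 1137 − 256 = 881
variant-B visitors with the outcome: 367 − 256 = 111
variant-B visitors without the outcome: 655 − 111 = 544
risk, variant-A visitors = 256/1137 = 0.2252
risk, variant-B visitors = 111/655 = 0.1695
RR = 0.2252 / 0.1695 = 1.329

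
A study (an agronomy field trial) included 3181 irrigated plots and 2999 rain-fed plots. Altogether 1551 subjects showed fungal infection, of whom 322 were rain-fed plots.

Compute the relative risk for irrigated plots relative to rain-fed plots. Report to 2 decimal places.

3.60

irrigated plots with the outcome: 1551 − 322 = 1229
irrigated plots without the outcome: 3181 − 1229 = 1952
rain-fed plots without the outcome: 2999 − 322 = 2677
risk, irrigated plots = 1229/3181 = 0.3864
risk, rain-fed plots = 322/2999 = 0.1074
RR = 0.3864 / 0.1074 = 3.60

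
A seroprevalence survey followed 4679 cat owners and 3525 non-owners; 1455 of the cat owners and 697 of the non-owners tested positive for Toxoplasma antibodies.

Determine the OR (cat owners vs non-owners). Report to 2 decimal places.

odds, cat owners = 1455/3224 = 0.4513
odds, non-owners = 697/2828 = 0.2465
OR = 0.4513 / 0.2465 = 1.83

OR ≈ 1.83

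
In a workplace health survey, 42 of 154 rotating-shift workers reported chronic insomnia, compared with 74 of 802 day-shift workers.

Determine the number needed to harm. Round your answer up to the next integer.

risk, rotating-shift workers = 42/154 = 0.272727
risk, day-shift workers = 74/802 = 0.092269
absolute risk difference = 0.180458
1 / 0.180458 = 5.541 → round up → 6

6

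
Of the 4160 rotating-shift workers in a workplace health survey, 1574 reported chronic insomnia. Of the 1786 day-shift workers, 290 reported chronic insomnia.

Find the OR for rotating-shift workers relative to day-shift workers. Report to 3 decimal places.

OR = (1574 × 1496) / (2586 × 290) = 2354704/749940 ≈ 3.140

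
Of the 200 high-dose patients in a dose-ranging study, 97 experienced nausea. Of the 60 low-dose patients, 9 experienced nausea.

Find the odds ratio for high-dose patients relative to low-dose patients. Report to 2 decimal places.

odds, high-dose patients = 97/103 = 0.9417
odds, low-dose patients = 9/51 = 0.1765
OR = 0.9417 / 0.1765 = 5.34

OR ≈ 5.34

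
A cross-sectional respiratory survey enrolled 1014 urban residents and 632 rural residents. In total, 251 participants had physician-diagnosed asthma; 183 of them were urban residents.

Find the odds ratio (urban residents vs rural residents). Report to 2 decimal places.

urban residents without the outcome: 1014 − 183 = 831
rural residents with the outcome: 251 − 183 = 68
rural residents without the outcome: 632 − 68 = 564
odds, urban residents = 183/831 = 0.2202
odds, rural residents = 68/564 = 0.1206
OR = 0.2202 / 0.1206 = 1.83

OR = 1.83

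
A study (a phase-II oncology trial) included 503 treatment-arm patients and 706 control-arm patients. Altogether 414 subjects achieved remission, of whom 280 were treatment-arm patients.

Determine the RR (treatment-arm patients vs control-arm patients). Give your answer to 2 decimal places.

treatment-arm patients without the outcome: 503 − 280 = 223
control-arm patients with the outcome: 414 − 280 = 134
control-arm patients without the outcome: 706 − 134 = 572
risk, treatment-arm patients = 280/503 = 0.5567
risk, control-arm patients = 134/706 = 0.1898
RR = 0.5567 / 0.1898 = 2.93

2.93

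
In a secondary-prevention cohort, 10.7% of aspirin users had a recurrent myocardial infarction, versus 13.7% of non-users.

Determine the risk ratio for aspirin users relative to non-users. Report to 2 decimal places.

RR = 0.1070 / 0.1370 = 0.78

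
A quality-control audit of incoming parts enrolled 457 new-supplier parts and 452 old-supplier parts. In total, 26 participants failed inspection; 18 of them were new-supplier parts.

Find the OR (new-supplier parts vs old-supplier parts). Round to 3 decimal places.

new-supplier parts without the outcome: 457 − 18 = 439
old-supplier parts with the outcome: 26 − 18 = 8
old-supplier parts without the outcome: 452 − 8 = 444
OR = (18 × 444) / (439 × 8) = 7992/3512 ≈ 2.276

OR = 2.276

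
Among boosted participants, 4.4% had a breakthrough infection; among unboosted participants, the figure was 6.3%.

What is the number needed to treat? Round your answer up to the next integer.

NNT = 53

absolute risk difference = 0.019000
1 / 0.019000 = 52.632 → round up → 53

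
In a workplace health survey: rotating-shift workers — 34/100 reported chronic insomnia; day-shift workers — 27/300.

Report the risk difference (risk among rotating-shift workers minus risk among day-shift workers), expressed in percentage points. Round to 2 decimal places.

25.00

risk, rotating-shift workers = 34/100 = 0.3400
risk, day-shift workers = 27/300 = 0.0900
risk difference = 0.3400 − 0.0900 = 0.2500 → 25.00 percentage points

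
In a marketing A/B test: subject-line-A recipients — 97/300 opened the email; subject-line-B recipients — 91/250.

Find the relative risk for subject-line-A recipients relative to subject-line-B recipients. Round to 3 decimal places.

RR: 0.888

risk, subject-line-A recipients = 97/300 = 0.3233
risk, subject-line-B recipients = 91/250 = 0.3640
RR = 0.3233 / 0.3640 = 0.888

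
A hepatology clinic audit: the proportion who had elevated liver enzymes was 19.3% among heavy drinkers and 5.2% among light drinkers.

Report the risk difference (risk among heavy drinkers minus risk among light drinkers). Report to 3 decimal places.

risk difference = 0.1930 − 0.0520 = 0.141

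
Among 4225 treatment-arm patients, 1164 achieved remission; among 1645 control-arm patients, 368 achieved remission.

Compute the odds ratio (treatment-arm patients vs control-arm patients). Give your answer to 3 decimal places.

OR = (1164 × 1277) / (3061 × 368) = 1486428/1126448 ≈ 1.320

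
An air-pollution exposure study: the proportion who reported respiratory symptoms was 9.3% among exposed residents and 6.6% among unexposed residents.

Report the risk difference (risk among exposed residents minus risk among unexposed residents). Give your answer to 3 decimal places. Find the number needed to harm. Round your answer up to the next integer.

RD = 0.027; NNH = 38

risk difference = 0.0930 − 0.0660 = 0.027
absolute risk difference = 0.027000
1 / 0.027000 = 37.037 → round up → 38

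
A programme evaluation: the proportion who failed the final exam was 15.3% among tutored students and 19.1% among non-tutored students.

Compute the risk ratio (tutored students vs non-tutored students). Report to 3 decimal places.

RR = 0.1530 / 0.1910 = 0.801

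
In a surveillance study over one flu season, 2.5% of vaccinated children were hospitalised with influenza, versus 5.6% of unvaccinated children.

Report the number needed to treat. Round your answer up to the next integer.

absolute risk difference = 0.031000
1 / 0.031000 = 32.258 → round up → 33

NNT: 33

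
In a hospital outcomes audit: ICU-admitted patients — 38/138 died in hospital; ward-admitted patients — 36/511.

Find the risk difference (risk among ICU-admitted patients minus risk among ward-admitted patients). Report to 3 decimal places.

RD = 0.205

risk, ICU-admitted patients = 38/138 = 0.2754
risk, ward-admitted patients = 36/511 = 0.0705
risk difference = 0.2754 − 0.0705 = 0.205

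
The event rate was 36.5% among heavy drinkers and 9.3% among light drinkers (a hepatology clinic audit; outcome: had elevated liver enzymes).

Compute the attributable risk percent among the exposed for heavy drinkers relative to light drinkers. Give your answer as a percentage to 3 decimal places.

AR% = (0.3650 − 0.0930) / 0.3650 = 0.7452 → 74.521%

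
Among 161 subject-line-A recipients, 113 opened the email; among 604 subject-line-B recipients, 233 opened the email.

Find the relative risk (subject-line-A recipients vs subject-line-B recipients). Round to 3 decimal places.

risk, subject-line-A recipients = 113/161 = 0.7019
risk, subject-line-B recipients = 233/604 = 0.3858
RR = 0.7019 / 0.3858 = 1.819

1.819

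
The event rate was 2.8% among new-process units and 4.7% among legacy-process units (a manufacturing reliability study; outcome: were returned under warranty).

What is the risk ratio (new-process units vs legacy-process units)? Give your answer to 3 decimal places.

RR = 0.02800 / 0.04700 = 0.596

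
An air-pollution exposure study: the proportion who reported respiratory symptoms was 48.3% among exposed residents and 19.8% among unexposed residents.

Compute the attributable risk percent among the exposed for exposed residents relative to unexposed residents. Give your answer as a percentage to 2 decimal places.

AR% = (0.4830 − 0.1980) / 0.4830 = 0.5901 → 59.01%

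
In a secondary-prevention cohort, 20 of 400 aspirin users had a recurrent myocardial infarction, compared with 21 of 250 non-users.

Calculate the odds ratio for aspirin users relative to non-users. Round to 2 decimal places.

OR ≈ 0.57

odds, aspirin users = 20/380 = 0.0526
odds, non-users = 21/229 = 0.0917
OR = 0.0526 / 0.0917 = 0.57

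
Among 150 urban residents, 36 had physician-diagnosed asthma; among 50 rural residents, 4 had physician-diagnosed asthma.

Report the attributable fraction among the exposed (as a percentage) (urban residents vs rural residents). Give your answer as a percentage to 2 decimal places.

66.67%

risk, urban residents = 36/150 = 0.2400
risk, rural residents = 4/50 = 0.0800
AR% = (0.2400 − 0.0800) / 0.2400 = 0.6667 → 66.67%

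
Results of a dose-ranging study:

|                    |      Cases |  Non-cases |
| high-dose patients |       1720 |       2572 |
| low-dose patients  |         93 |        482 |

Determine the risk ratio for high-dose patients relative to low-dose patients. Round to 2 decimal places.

RR ≈ 2.48

risk, high-dose patients = 1720/4292 = 0.4007
risk, low-dose patients = 93/575 = 0.1617
RR = 0.4007 / 0.1617 = 2.48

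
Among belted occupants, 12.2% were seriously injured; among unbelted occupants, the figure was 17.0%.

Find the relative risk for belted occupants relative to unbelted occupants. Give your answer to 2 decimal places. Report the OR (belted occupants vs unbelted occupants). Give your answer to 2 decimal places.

RR = 0.72; OR = 0.68

RR = 0.1220 / 0.1700 = 0.72
odds, belted occupants = 0.1220/0.8780 = 0.1390
odds, unbelted occupants = 0.1700/0.8300 = 0.2048
OR = 0.1390 / 0.2048 = 0.68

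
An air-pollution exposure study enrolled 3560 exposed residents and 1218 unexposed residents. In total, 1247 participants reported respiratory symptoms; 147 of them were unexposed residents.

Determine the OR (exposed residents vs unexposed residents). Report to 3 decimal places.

exposed residents with the outcome: 1247 − 147 = 1100
exposed residents without the outcome: 3560 − 1100 = 2460
unexposed residents without the outcome: 1218 − 147 = 1071
OR = (1100 × 1071) / (2460 × 147) = 1178100/361620 ≈ 3.258

3.258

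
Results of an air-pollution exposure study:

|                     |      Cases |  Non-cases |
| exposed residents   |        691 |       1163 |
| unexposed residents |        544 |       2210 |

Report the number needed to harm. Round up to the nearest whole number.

risk, exposed residents = 691/1854 = 0.372708
risk, unexposed residents = 544/2754 = 0.197531
absolute risk difference = 0.175177
1 / 0.175177 = 5.709 → round up → 6

NNH ≈ 6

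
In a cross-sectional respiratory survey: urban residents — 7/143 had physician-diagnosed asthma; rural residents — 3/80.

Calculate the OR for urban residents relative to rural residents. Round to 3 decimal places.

OR = (7 × 77) / (136 × 3) = 539/408 ≈ 1.321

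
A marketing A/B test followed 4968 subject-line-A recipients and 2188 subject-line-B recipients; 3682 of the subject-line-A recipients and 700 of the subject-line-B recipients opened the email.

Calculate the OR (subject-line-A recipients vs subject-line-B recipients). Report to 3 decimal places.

OR = (3682 × 1488) / (1286 × 700) = 5478816/900200 ≈ 6.086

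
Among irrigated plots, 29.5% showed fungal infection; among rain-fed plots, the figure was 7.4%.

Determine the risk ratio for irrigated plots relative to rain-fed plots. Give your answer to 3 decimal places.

RR = 0.2950 / 0.0740 = 3.986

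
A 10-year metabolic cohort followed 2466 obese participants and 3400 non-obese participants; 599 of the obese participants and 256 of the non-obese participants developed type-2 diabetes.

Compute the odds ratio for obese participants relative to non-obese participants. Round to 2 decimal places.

OR = (599 × 3144) / (1867 × 256) = 1883256/477952 ≈ 3.94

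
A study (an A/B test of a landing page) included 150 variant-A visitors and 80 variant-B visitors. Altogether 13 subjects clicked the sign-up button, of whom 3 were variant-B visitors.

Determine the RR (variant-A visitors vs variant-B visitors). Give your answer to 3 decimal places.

RR ≈ 1.778

variant-A visitors with the outcome: 13 − 3 = 10
variant-A visitors without the outcome: 150 − 10 = 140
variant-B visitors without the outcome: 80 − 3 = 77
risk, variant-A visitors = 10/150 = 0.06667
risk, variant-B visitors = 3/80 = 0.03750
RR = 0.06667 / 0.03750 = 1.778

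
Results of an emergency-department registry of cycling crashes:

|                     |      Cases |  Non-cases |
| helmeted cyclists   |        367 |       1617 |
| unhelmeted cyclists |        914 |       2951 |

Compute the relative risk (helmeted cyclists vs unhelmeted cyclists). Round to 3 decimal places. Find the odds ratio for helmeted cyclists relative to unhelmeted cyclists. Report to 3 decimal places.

risk, helmeted cyclists = 367/1984 = 0.1850
risk, unhelmeted cyclists = 914/3865 = 0.2365
RR = 0.1850 / 0.2365 = 0.782
OR = (367 × 2951) / (1617 × 914) = 1083017/1477938 ≈ 0.733

RR = 0.782; OR = 0.733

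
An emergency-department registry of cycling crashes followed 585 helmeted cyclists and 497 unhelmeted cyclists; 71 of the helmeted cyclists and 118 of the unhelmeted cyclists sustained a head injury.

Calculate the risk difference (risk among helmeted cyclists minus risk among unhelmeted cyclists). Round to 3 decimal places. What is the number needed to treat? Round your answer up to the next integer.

risk, helmeted cyclists = 71/585 = 0.1214
risk, unhelmeted cyclists = 118/497 = 0.2374
risk difference = 0.1214 − 0.2374 = -0.116
absolute risk difference = 0.116057
1 / 0.116057 = 8.616 → round up → 9

RD = -0.116; NNT = 9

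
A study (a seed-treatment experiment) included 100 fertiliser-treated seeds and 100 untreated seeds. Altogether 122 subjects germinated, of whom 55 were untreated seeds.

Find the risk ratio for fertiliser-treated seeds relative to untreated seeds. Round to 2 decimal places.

RR = 1.22

fertiliser-treated seeds with the outcome: 122 − 55 = 67
fertiliser-treated seeds without the outcome: 100 − 67 = 33
untreated seeds without the outcome: 100 − 55 = 45
risk, fertiliser-treated seeds = 67/100 = 0.6700
risk, untreated seeds = 55/100 = 0.5500
RR = 0.6700 / 0.5500 = 1.22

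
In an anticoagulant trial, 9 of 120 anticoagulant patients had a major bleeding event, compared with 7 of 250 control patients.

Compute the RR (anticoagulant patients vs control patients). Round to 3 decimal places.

RR: 2.679

risk, anticoagulant patients = 9/120 = 0.07500
risk, control patients = 7/250 = 0.02800
RR = 0.07500 / 0.02800 = 2.679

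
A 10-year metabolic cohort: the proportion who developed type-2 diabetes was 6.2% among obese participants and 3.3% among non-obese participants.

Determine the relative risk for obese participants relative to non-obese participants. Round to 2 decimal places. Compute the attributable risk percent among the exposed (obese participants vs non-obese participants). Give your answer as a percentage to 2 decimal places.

RR = 1.88; AR% = 46.77%

RR = 0.06200 / 0.03300 = 1.88
AR% = (0.06200 − 0.03300) / 0.06200 = 0.4677 → 46.77%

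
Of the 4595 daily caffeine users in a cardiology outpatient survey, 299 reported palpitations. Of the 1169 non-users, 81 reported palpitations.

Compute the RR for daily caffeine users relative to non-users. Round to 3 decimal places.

0.939

risk, daily caffeine users = 299/4595 = 0.0651
risk, non-users = 81/1169 = 0.0693
RR = 0.0651 / 0.0693 = 0.939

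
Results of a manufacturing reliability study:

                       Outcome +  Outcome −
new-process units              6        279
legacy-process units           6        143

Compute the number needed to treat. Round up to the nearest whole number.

risk, new-process units = 6/285 = 0.021053
risk, legacy-process units = 6/149 = 0.040268
absolute risk difference = 0.019216
1 / 0.019216 = 52.040 → round up → 53

NNT ≈ 53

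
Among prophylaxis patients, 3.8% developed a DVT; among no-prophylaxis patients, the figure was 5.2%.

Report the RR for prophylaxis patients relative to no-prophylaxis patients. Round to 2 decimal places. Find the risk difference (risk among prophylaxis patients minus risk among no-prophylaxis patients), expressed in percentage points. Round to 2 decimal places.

RR = 0.03800 / 0.05200 = 0.73
risk difference = 0.03800 − 0.05200 = -0.01400 → -1.40 percentage points

RR = 0.73; RD = -1.40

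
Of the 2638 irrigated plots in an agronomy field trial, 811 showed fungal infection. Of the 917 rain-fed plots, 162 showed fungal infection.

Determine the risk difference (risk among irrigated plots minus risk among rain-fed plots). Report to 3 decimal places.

risk, irrigated plots = 811/2638 = 0.3074
risk, rain-fed plots = 162/917 = 0.1767
risk difference = 0.3074 − 0.1767 = 0.131

0.131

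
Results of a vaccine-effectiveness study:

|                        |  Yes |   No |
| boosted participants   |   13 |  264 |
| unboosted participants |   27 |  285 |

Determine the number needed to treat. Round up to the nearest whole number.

26

risk, boosted participants = 13/277 = 0.046931
risk, unboosted participants = 27/312 = 0.086538
absolute risk difference = 0.039607
1 / 0.039607 = 25.248 → round up → 26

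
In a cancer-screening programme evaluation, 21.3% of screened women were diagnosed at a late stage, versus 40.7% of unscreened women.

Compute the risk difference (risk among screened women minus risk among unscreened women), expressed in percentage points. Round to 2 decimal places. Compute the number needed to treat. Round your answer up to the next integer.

RD = -19.40; NNT = 6

risk difference = 0.2130 − 0.4070 = -0.1940 → -19.40 percentage points
absolute risk difference = 0.194000
1 / 0.194000 = 5.155 → round up → 6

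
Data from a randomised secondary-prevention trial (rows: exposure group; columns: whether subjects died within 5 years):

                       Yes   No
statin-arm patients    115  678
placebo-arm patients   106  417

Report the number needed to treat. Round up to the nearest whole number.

NNT ≈ 18

risk, statin-arm patients = 115/793 = 0.145019
risk, placebo-arm patients = 106/523 = 0.202677
absolute risk difference = 0.057658
1 / 0.057658 = 17.344 → round up → 18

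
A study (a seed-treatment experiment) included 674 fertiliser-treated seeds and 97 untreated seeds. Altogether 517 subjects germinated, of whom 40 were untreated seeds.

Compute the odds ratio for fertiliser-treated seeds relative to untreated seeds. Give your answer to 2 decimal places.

fertiliser-treated seeds with the outcome: 517 − 40 = 477
fertiliser-treated seeds without the outcome: 674 − 477 = 197
untreated seeds without the outcome: 97 − 40 = 57
odds, fertiliser-treated seeds = 477/197 = 2.4213
odds, untreated seeds = 40/57 = 0.7018
OR = 2.4213 / 0.7018 = 3.45

OR: 3.45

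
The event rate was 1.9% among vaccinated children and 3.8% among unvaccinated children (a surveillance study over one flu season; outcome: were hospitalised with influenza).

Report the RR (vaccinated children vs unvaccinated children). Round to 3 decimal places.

RR = 0.01900 / 0.03800 = 0.500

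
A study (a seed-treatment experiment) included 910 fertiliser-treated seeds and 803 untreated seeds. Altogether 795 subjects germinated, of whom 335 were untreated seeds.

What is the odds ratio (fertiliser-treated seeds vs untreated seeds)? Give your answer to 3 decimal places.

fertiliser-treated seeds with the outcome: 795 − 335 = 460
fertiliser-treated seeds without the outcome: 910 − 460 = 450
untreated seeds without the outcome: 803 − 335 = 468
odds, fertiliser-treated seeds = 460/450 = 1.0222
odds, untreated seeds = 335/468 = 0.7158
OR = 1.0222 / 0.7158 = 1.428

1.428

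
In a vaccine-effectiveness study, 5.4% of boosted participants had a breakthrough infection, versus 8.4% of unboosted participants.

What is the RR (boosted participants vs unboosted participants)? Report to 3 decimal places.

RR = 0.0540 / 0.0840 = 0.643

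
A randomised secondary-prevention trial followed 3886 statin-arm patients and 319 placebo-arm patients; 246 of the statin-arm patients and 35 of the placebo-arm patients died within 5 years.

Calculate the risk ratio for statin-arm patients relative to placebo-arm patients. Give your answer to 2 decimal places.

RR = 0.58

risk, statin-arm patients = 246/3886 = 0.0633
risk, placebo-arm patients = 35/319 = 0.1097
RR = 0.0633 / 0.1097 = 0.58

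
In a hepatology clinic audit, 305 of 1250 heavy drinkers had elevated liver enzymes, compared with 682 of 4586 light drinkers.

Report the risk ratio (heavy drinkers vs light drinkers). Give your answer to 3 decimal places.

RR ≈ 1.641

risk, heavy drinkers = 305/1250 = 0.2440
risk, light drinkers = 682/4586 = 0.1487
RR = 0.2440 / 0.1487 = 1.641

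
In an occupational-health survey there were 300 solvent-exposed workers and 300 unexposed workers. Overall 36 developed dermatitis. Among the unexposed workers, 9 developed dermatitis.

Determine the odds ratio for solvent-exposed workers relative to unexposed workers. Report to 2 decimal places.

3.20

solvent-exposed workers with the outcome: 36 − 9 = 27
solvent-exposed workers without the outcome: 300 − 27 = 273
unexposed workers without the outcome: 300 − 9 = 291
OR = (27 × 291) / (273 × 9) = 7857/2457 ≈ 3.20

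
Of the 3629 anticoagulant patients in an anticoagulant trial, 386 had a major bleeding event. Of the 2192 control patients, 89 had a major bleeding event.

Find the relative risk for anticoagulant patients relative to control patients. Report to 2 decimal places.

risk, anticoagulant patients = 386/3629 = 0.10637
risk, control patients = 89/2192 = 0.04060
RR = 0.10637 / 0.04060 = 2.62

2.62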